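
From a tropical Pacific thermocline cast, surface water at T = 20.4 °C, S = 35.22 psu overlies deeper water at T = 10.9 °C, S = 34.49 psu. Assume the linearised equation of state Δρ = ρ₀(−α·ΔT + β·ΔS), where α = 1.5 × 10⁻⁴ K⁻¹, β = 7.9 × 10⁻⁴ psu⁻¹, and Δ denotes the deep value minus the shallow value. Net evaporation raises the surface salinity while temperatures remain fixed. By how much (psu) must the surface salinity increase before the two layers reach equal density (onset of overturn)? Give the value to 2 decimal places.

Neutral buoyancy requires −α(T_deep − T_surf) + β(S_deep − S_surf′) = 0.
S_surf′ = S_deep − (α/β)·ΔT = 34.49 − (1.5 × 10⁻⁴/7.9 × 10⁻⁴)·(-9.5) = 36.2938 psu.
Increase required: 36.2938 − 35.22 = 1.0738 psu.

1.07 psu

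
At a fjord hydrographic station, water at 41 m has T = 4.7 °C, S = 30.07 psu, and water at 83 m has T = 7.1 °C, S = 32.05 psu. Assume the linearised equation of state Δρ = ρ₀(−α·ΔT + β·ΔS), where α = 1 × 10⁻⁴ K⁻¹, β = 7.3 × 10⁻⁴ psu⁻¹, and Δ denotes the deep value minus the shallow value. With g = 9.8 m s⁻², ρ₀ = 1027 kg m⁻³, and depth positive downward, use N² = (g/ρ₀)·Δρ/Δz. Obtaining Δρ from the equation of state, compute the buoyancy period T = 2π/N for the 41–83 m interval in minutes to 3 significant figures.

6.24 min

ΔT = +2.4 K, ΔS = +1.98 psu (deep − shallow).
Δρ/ρ₀ = −αΔT + βΔS = -2.40 × 10⁻⁴ + 1.4454 × 10⁻³ = 1.2054 × 10⁻³, so Δρ ≈ 1.238 kg m⁻³.
N² = (g/ρ₀)·Δρ/Δz = g·(Δρ/ρ₀)/Δz = 9.8 × 1.2054 × 10⁻³ / 42 = 2.8126 × 10⁻⁴ s⁻².
N = √(2.8126 × 10⁻⁴) = 0.016771 rad s⁻¹ → T = 2π/N = 374.65 s = 6.2442 min ≈ 6.24 min.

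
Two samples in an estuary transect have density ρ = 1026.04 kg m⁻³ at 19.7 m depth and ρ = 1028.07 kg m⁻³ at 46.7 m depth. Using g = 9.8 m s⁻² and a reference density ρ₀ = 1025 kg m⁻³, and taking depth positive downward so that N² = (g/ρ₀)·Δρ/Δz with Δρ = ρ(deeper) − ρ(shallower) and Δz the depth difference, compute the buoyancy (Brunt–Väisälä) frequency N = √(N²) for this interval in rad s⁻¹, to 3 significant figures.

Δρ = 1028.07 − 1026.04 = 2.03 kg m⁻³ over Δz = 46.7 − 19.7 = 27 m.
N² = (9.8/1025) × (2.03/27) = 7.1884 × 10⁻⁴ s⁻².
N = √(7.1884 × 10⁻⁴) = 0.026811 rad s⁻¹ ≈ 0.0268 rad s⁻¹.

0.0268 rad s⁻¹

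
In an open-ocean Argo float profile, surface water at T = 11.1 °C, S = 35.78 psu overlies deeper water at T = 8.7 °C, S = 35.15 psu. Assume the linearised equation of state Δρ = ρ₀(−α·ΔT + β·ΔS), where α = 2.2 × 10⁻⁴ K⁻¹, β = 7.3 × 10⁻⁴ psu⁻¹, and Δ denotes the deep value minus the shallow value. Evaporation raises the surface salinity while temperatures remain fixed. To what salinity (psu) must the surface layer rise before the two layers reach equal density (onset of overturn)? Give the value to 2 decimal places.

Neutral buoyancy requires −α(T_deep − T_surf) + β(S_deep − S_surf′) = 0.
S_surf′ = S_deep − (α/β)·ΔT = 35.15 − (2.2 × 10⁻⁴/7.3 × 10⁻⁴)·(-2.4) = 35.8733 psu.
Increase required: 35.8733 − 35.78 = 0.0933 psu.

35.87 psu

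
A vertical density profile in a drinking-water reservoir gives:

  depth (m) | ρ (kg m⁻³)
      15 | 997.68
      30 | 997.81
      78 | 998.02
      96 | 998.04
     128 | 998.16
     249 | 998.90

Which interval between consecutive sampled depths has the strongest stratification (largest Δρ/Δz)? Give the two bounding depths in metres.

Compute the density gradient over each adjacent pair:
  15–30 m: Δρ/Δz = 0.13/15 = 8.7 × 10⁻³ kg m⁻⁴
  30–78 m: Δρ/Δz = 0.21/48 = 4.4 × 10⁻³ kg m⁻⁴
  78–96 m: Δρ/Δz = 0.02/18 = 1.1 × 10⁻³ kg m⁻⁴
  96–128 m: Δρ/Δz = 0.12/32 = 3.7 × 10⁻³ kg m⁻⁴
  128–249 m: Δρ/Δz = 0.74/121 = 6.1 × 10⁻³ kg m⁻⁴
The largest gradient is in the 15–30 m interval — the pycnocline.

15–30 m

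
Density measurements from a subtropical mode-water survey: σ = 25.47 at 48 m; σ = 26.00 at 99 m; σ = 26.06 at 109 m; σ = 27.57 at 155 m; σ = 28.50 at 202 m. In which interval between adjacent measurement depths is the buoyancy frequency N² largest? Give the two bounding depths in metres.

Compute the density gradient over each adjacent pair:
  48–99 m: Δρ/Δz = 0.53/51 = 0.010 kg m⁻⁴
  99–109 m: Δρ/Δz = 0.06/10 = 6.0 × 10⁻³ kg m⁻⁴
  109–155 m: Δρ/Δz = 1.51/46 = 0.033 kg m⁻⁴
  155–202 m: Δρ/Δz = 0.93/47 = 0.020 kg m⁻⁴
The largest gradient is in the 109–155 m interval — the pycnocline.

109–155 m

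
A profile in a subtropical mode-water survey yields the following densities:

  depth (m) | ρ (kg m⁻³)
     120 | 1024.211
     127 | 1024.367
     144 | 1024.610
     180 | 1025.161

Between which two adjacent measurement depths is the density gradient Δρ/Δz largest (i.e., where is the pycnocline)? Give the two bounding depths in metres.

120–127 m

Compute the density gradient over each adjacent pair:
  120–127 m: Δρ/Δz = 0.156/7 = 0.022 kg m⁻⁴
  127–144 m: Δρ/Δz = 0.243/17 = 0.014 kg m⁻⁴
  144–180 m: Δρ/Δz = 0.551/36 = 0.015 kg m⁻⁴
The largest gradient is in the 120–127 m interval — the pycnocline.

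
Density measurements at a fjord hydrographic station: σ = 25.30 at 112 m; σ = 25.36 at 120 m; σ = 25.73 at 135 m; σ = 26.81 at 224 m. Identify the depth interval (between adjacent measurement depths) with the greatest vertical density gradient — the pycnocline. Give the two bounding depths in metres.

120–135 m

Compute the density gradient over each adjacent pair:
  112–120 m: Δρ/Δz = 0.06/8 = 7.5 × 10⁻³ kg m⁻⁴
  120–135 m: Δρ/Δz = 0.37/15 = 0.025 kg m⁻⁴
  135–224 m: Δρ/Δz = 1.08/89 = 0.012 kg m⁻⁴
The largest gradient is in the 120–135 m interval — the pycnocline.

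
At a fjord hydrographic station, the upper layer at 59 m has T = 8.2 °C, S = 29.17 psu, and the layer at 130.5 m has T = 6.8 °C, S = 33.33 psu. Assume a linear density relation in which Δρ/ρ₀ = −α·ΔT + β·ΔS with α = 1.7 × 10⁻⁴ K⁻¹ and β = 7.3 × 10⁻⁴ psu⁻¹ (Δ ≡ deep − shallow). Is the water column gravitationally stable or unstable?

ΔT = 6.8 − 8.2 = -1.4 K and ΔS = 33.33 − 29.17 = +4.16 psu (deep − shallow).
−αΔT = 2.38 × 10⁻⁴; βΔS = 3.0368 × 10⁻³; sum Δρ/ρ₀ = 3.2748 × 10⁻³.
Δρ/ρ₀ > 0, so Δρ > 0: deeper water is denser → statically stable.

stable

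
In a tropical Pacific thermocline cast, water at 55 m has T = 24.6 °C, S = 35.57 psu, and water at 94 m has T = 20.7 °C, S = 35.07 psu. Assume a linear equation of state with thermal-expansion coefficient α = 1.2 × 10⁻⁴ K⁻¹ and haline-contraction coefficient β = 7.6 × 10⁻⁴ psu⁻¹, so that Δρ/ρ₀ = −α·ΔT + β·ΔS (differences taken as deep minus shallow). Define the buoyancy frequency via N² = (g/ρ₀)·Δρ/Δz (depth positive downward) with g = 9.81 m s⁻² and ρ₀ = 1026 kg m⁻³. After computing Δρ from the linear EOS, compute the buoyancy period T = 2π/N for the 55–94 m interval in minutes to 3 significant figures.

ΔT = -3.9 K, ΔS = -0.50 psu (deep − shallow).
Δρ/ρ₀ = −αΔT + βΔS = 4.68 × 10⁻⁴ − 3.80 × 10⁻⁴ = 8.80 × 10⁻⁵, so Δρ ≈ 0.09029 kg m⁻³.
N² = (g/ρ₀)·Δρ/Δz = g·(Δρ/ρ₀)/Δz = 9.81 × 8.80 × 10⁻⁵ / 39 = 2.2135 × 10⁻⁵ s⁻².
N = √(2.2135 × 10⁻⁵) = 4.7048 × 10⁻³ rad s⁻¹ → T = 2π/N = 1.3355 × 10³ s = 22.258 min ≈ 22.3 min.

22.3 min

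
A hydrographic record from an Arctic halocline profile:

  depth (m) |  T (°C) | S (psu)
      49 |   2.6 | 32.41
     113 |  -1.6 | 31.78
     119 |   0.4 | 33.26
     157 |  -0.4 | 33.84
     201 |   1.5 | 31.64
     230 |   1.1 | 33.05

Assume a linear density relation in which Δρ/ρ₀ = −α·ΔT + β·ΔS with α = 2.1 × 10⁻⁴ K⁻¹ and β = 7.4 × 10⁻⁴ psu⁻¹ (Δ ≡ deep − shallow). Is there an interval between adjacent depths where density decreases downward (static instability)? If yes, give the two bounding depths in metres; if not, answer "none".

157–201 m

Evaluate Δρ/ρ₀ = −αΔT + βΔS across each adjacent pair:
  49–113 m: −αΔT+βΔS = −(2.1 × 10⁻⁴)(-4.2)+(7.4 × 10⁻⁴)(-0.63) = 4.2 × 10⁻⁴ → stable
  113–119 m: −αΔT+βΔS = −(2.1 × 10⁻⁴)(+2.0)+(7.4 × 10⁻⁴)(+1.48) = 6.8 × 10⁻⁴ → stable
  119–157 m: −αΔT+βΔS = −(2.1 × 10⁻⁴)(-0.8)+(7.4 × 10⁻⁴)(+0.58) = 6.0 × 10⁻⁴ → stable
  157–201 m: −αΔT+βΔS = −(2.1 × 10⁻⁴)(+1.9)+(7.4 × 10⁻⁴)(-2.20) = -2.0 × 10⁻³ → UNSTABLE
  201–230 m: −αΔT+βΔS = −(2.1 × 10⁻⁴)(-0.4)+(7.4 × 10⁻⁴)(+1.41) = 1.1 × 10⁻³ → stable
The 157–201 m interval has Δρ < 0: lighter water underlies denser water.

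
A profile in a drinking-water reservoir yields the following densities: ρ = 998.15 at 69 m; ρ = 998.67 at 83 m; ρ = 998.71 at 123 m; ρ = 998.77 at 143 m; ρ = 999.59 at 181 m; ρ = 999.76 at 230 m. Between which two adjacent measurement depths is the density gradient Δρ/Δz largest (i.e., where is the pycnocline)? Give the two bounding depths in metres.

69–83 m

Compute the density gradient over each adjacent pair:
  69–83 m: Δρ/Δz = 0.52/14 = 0.037 kg m⁻⁴
  83–123 m: Δρ/Δz = 0.04/40 = 1.0 × 10⁻³ kg m⁻⁴
  123–143 m: Δρ/Δz = 0.06/20 = 3.0 × 10⁻³ kg m⁻⁴
  143–181 m: Δρ/Δz = 0.82/38 = 0.022 kg m⁻⁴
  181–230 m: Δρ/Δz = 0.17/49 = 3.5 × 10⁻³ kg m⁻⁴
The largest gradient is in the 69–83 m interval — the pycnocline.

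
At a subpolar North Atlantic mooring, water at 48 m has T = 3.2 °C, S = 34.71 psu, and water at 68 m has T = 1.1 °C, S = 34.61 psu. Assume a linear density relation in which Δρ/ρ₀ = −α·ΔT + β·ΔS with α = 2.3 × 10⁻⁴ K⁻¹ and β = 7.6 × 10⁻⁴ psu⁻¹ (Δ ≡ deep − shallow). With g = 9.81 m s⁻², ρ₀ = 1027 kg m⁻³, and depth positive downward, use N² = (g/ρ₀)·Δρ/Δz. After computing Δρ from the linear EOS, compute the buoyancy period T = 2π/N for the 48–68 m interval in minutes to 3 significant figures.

7.41 min

ΔT = -2.1 K, ΔS = -0.10 psu (deep − shallow).
Δρ/ρ₀ = −αΔT + βΔS = 4.83 × 10⁻⁴ − 7.60 × 10⁻⁵ = 4.07 × 10⁻⁴, so Δρ ≈ 0.4180 kg m⁻³.
N² = (g/ρ₀)·Δρ/Δz = g·(Δρ/ρ₀)/Δz = 9.81 × 4.07 × 10⁻⁴ / 20 = 1.9963 × 10⁻⁴ s⁻².
N = √(1.9963 × 10⁻⁴) = 0.014129 rad s⁻¹ → T = 2π/N = 444.70 s = 7.4117 min ≈ 7.41 min.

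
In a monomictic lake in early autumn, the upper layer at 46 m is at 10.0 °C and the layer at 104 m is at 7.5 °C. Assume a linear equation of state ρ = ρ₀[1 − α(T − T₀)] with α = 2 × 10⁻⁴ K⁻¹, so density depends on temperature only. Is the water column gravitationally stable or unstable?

ΔT = 7.5 − 10.0 = -2.5 K, so Δρ/ρ₀ = −αΔT = 5.00 × 10⁻⁴.
Δρ/ρ₀ > 0, so Δρ > 0: deeper water is denser → statically stable.

stable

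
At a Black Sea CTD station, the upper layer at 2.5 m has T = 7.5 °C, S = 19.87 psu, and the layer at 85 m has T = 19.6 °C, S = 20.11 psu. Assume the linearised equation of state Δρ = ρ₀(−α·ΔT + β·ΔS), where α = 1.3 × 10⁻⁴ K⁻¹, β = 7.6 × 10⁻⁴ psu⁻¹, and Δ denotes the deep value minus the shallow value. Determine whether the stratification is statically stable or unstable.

ΔT = 19.6 − 7.5 = +12.1 K and ΔS = 20.11 − 19.87 = +0.24 psu (deep − shallow).
−αΔT = -1.573 × 10⁻³; βΔS = 1.824 × 10⁻⁴; sum Δρ/ρ₀ = -1.3906 × 10⁻³.
Δρ/ρ₀ < 0, so Δρ < 0: deeper water is lighter → statically unstable; the column would overturn.

unstable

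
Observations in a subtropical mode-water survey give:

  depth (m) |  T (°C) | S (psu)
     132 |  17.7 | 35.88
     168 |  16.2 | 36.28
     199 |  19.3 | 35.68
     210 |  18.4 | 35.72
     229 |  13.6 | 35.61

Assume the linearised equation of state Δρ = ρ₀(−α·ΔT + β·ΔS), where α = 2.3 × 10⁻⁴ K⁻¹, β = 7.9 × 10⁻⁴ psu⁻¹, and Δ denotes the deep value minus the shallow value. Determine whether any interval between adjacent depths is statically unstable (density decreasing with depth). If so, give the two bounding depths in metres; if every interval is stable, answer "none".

Evaluate Δρ/ρ₀ = −αΔT + βΔS across each adjacent pair:
  132–168 m: −αΔT+βΔS = −(2.3 × 10⁻⁴)(-1.5)+(7.9 × 10⁻⁴)(+0.40) = 6.6 × 10⁻⁴ → stable
  168–199 m: −αΔT+βΔS = −(2.3 × 10⁻⁴)(+3.1)+(7.9 × 10⁻⁴)(-0.60) = -1.2 × 10⁻³ → UNSTABLE
  199–210 m: −αΔT+βΔS = −(2.3 × 10⁻⁴)(-0.9)+(7.9 × 10⁻⁴)(+0.04) = 2.4 × 10⁻⁴ → stable
  210–229 m: −αΔT+βΔS = −(2.3 × 10⁻⁴)(-4.8)+(7.9 × 10⁻⁴)(-0.11) = 1.0 × 10⁻³ → stable
The 168–199 m interval has Δρ < 0: lighter water underlies denser water.

168–199 m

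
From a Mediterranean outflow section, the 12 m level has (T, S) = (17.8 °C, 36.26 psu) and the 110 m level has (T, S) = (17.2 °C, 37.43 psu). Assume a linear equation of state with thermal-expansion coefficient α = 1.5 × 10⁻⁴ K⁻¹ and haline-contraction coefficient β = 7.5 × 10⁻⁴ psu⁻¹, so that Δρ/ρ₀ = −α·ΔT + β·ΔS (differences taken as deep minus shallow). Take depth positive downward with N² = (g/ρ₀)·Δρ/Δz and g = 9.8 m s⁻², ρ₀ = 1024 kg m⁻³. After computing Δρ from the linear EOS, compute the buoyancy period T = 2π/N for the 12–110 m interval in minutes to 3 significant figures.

10.6 min

ΔT = -0.6 K, ΔS = +1.17 psu (deep − shallow).
Δρ/ρ₀ = −αΔT + βΔS = 9.00 × 10⁻⁵ + 8.775 × 10⁻⁴ = 9.675 × 10⁻⁴, so Δρ ≈ 0.9907 kg m⁻³.
N² = (g/ρ₀)·Δρ/Δz = g·(Δρ/ρ₀)/Δz = 9.8 × 9.675 × 10⁻⁴ / 98 = 9.6750 × 10⁻⁵ s⁻².
N = √(9.6750 × 10⁻⁵) = 9.8362 × 10⁻³ rad s⁻¹ → T = 2π/N = 638.78 s = 10.646 min ≈ 10.6 min.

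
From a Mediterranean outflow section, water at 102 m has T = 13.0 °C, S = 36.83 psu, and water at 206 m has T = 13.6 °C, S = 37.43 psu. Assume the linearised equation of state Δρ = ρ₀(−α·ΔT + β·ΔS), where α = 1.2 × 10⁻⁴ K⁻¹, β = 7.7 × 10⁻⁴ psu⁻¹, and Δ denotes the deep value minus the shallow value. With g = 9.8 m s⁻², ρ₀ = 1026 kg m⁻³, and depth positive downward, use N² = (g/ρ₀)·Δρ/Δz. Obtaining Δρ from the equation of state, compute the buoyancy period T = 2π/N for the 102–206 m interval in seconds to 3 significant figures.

ΔT = +0.6 K, ΔS = +0.60 psu (deep − shallow).
Δρ/ρ₀ = −αΔT + βΔS = -7.20 × 10⁻⁵ + 4.62 × 10⁻⁴ = 3.90 × 10⁻⁴, so Δρ ≈ 0.4001 kg m⁻³.
N² = (g/ρ₀)·Δρ/Δz = g·(Δρ/ρ₀)/Δz = 9.8 × 3.90 × 10⁻⁴ / 104 = 3.6750 × 10⁻⁵ s⁻².
N = √(3.6750 × 10⁻⁵) = 6.0622 × 10⁻³ rad s⁻¹ → T = 2π/N = 1.0365 × 10³ s ≈ 1.04 × 10³ s.

1.04 × 10³ s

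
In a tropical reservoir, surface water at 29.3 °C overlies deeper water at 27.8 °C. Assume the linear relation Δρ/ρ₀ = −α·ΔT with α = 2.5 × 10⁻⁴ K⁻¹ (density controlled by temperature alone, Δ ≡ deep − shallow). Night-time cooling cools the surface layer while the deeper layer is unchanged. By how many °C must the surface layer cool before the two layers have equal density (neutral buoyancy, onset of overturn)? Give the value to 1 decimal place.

1.5 °C

With temperature the only control, equal density requires T_surf′ = T_deep.
T_surf′ = 27.8 °C.
Cooling required: 29.3 − 27.8 = 1.5 °C.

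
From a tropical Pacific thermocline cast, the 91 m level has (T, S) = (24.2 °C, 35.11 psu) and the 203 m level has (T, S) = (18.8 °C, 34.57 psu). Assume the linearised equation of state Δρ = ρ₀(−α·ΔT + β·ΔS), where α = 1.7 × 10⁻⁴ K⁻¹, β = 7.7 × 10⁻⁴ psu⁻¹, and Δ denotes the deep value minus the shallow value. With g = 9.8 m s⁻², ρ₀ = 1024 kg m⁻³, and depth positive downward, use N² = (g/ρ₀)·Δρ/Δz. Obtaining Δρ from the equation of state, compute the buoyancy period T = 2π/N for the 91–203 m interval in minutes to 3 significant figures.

ΔT = -5.4 K, ΔS = -0.54 psu (deep − shallow).
Δρ/ρ₀ = −αΔT + βΔS = 9.18 × 10⁻⁴ − 4.158 × 10⁻⁴ = 5.022 × 10⁻⁴, so Δρ ≈ 0.5143 kg m⁻³.
N² = (g/ρ₀)·Δρ/Δz = g·(Δρ/ρ₀)/Δz = 9.8 × 5.022 × 10⁻⁴ / 112 = 4.3943 × 10⁻⁵ s⁻².
N = √(4.3943 × 10⁻⁵) = 6.6290 × 10⁻³ rad s⁻¹ → T = 2π/N = 947.83 s = 15.797 min ≈ 15.8 min.

15.8 min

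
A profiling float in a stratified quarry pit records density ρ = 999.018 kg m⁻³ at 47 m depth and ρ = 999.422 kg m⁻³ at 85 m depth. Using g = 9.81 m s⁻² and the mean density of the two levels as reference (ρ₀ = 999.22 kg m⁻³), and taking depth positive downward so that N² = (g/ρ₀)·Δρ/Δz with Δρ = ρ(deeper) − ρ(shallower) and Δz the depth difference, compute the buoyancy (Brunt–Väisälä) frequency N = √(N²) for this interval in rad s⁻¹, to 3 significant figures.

Δρ = 999.422 − 999.018 = 0.404 kg m⁻³ over Δz = 85 − 47 = 38 m.
N² = (9.81/999.22) × (0.404/38) = 1.0438 × 10⁻⁴ s⁻².
N = √(1.0438 × 10⁻⁴) = 0.010217 rad s⁻¹ ≈ 0.0102 rad s⁻¹.

0.0102 rad s⁻¹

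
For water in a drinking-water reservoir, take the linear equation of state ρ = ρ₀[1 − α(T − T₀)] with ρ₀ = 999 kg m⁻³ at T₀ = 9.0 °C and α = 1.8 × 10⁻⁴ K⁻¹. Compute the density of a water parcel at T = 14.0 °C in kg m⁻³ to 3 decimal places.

T − T₀ = +5.0 K.
Bracket = 1 − α·(+5.0) = 1 + (-9.00 × 10⁻⁴) = 0.9991000.
ρ = 999 × 0.9991000 = 998.101 kg m⁻³.

998.101 kg m⁻³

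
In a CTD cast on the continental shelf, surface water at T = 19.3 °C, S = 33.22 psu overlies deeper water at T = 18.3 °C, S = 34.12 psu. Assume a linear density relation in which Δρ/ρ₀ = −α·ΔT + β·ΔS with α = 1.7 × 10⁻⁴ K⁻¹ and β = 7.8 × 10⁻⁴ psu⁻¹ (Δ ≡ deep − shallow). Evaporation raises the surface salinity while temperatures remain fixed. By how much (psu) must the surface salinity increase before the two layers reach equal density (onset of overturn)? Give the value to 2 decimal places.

Neutral buoyancy requires −α(T_deep − T_surf) + β(S_deep − S_surf′) = 0.
S_surf′ = S_deep − (α/β)·ΔT = 34.12 − (1.7 × 10⁻⁴/7.8 × 10⁻⁴)·(-1.0) = 34.3379 psu.
Increase required: 34.3379 − 33.22 = 1.1179 psu.

1.12 psu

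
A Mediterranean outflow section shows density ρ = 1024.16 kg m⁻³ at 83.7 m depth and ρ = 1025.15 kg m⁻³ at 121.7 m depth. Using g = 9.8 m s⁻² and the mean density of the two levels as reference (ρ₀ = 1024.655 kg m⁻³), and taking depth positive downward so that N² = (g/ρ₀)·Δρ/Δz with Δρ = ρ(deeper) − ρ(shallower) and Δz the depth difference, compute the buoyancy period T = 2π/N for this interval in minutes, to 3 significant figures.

Δρ = 1025.15 − 1024.16 = 0.99 kg m⁻³ over Δz = 121.7 − 83.7 = 38 m.
N² = (9.8/1024.655) × (0.99/38) = 2.4917 × 10⁻⁴ s⁻².
N = √(2.4917 × 10⁻⁴) = 0.015785 rad s⁻¹, so T = 2π/N = 398.05 s = 6.6342 min ≈ 6.63 min.

6.63 min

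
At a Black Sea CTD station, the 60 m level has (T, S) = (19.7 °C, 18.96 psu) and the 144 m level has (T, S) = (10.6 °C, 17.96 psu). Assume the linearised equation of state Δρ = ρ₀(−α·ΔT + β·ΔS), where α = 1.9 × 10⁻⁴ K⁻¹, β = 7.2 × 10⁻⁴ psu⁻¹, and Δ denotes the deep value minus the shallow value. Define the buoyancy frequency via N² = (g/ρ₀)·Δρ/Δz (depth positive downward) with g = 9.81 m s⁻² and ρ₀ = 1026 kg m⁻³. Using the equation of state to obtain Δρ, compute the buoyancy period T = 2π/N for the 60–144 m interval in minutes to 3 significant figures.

ΔT = -9.1 K, ΔS = -1.00 psu (deep − shallow).
Δρ/ρ₀ = −αΔT + βΔS = 1.729 × 10⁻³ − 7.20 × 10⁻⁴ = 1.009 × 10⁻³, so Δρ ≈ 1.035 kg m⁻³.
N² = (g/ρ₀)·Δρ/Δz = g·(Δρ/ρ₀)/Δz = 9.81 × 1.009 × 10⁻³ / 84 = 1.1784 × 10⁻⁴ s⁻².
N = √(1.1784 × 10⁻⁴) = 0.010855 rad s⁻¹ → T = 2π/N = 578.83 s = 9.6472 min ≈ 9.65 min.

9.65 min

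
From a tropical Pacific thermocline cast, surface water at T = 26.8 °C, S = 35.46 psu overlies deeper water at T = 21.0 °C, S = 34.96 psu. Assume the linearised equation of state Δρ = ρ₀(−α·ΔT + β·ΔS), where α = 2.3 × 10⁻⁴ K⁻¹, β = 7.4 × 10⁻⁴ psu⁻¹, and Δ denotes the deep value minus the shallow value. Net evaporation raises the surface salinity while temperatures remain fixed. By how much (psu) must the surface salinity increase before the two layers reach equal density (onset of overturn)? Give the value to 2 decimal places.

Neutral buoyancy requires −α(T_deep − T_surf) + β(S_deep − S_surf′) = 0.
S_surf′ = S_deep − (α/β)·ΔT = 34.96 − (2.3 × 10⁻⁴/7.4 × 10⁻⁴)·(-5.8) = 36.7627 psu.
Increase required: 36.7627 − 35.46 = 1.3027 psu.

1.30 psu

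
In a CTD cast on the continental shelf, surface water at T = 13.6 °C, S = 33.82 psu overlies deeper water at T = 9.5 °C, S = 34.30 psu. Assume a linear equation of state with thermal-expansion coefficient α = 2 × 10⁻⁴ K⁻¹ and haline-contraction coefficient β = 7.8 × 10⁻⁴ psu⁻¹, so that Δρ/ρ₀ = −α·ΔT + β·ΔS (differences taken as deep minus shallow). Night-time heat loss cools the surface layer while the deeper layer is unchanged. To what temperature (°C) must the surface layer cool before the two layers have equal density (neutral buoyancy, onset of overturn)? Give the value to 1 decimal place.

7.6 °C

Neutral buoyancy requires Δρ = 0, i.e. −α(T_deep − T_surf′) + β(S_deep − S_surf) = 0.
T_surf′ = T_deep − (β/α)·ΔS = 9.5 − (7.8 × 10⁻⁴/2 × 10⁻⁴)·(+0.48) = 7.628 °C.
Cooling required: 13.6 − (7.628) = 5.972 °C.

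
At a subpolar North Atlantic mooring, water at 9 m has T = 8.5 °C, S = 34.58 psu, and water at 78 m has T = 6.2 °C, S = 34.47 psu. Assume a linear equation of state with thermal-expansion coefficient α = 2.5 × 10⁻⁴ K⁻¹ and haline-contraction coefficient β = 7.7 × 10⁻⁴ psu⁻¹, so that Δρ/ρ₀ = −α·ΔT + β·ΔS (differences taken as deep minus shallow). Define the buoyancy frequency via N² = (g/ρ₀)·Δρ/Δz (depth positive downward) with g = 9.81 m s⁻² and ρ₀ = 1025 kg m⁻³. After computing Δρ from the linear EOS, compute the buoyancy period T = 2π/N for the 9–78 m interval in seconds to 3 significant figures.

ΔT = -2.3 K, ΔS = -0.11 psu (deep − shallow).
Δρ/ρ₀ = −αΔT + βΔS = 5.75 × 10⁻⁴ − 8.47 × 10⁻⁵ = 4.903 × 10⁻⁴, so Δρ ≈ 0.5026 kg m⁻³.
N² = (g/ρ₀)·Δρ/Δz = g·(Δρ/ρ₀)/Δz = 9.81 × 4.903 × 10⁻⁴ / 69 = 6.9708 × 10⁻⁵ s⁻².
N = √(6.9708 × 10⁻⁵) = 8.3491 × 10⁻³ rad s⁻¹ → T = 2π/N = 752.56 s ≈ 753 s.

753 s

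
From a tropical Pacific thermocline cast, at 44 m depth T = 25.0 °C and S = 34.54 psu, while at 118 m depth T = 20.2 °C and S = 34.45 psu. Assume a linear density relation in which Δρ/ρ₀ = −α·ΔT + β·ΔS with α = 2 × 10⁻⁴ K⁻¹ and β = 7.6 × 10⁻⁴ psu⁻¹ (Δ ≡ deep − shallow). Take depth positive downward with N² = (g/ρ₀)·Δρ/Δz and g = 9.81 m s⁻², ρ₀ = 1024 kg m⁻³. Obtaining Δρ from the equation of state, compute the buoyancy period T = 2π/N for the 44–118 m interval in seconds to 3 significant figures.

578 s

ΔT = -4.8 K, ΔS = -0.09 psu (deep − shallow).
Δρ/ρ₀ = −αΔT + βΔS = 9.60 × 10⁻⁴ − 6.84 × 10⁻⁵ = 8.916 × 10⁻⁴, so Δρ ≈ 0.9130 kg m⁻³.
N² = (g/ρ₀)·Δρ/Δz = g·(Δρ/ρ₀)/Δz = 9.81 × 8.916 × 10⁻⁴ / 74 = 1.1820 × 10⁻⁴ s⁻².
N = √(1.1820 × 10⁻⁴) = 0.010872 rad s⁻¹ → T = 2π/N = 577.92 s ≈ 578 s.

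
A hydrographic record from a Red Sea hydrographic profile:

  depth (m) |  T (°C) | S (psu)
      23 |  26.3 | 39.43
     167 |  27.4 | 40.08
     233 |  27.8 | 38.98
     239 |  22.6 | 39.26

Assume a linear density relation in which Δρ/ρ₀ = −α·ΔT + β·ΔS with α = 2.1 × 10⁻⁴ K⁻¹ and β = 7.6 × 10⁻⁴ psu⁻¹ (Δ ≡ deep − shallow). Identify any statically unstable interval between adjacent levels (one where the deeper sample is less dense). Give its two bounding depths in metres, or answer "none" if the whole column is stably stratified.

Evaluate Δρ/ρ₀ = −αΔT + βΔS across each adjacent pair:
  23–167 m: −αΔT+βΔS = −(2.1 × 10⁻⁴)(+1.1)+(7.6 × 10⁻⁴)(+0.65) = 2.6 × 10⁻⁴ → stable
  167–233 m: −αΔT+βΔS = −(2.1 × 10⁻⁴)(+0.4)+(7.6 × 10⁻⁴)(-1.10) = -9.2 × 10⁻⁴ → UNSTABLE
  233–239 m: −αΔT+βΔS = −(2.1 × 10⁻⁴)(-5.2)+(7.6 × 10⁻⁴)(+0.28) = 1.3 × 10⁻³ → stable
The 167–233 m interval has Δρ < 0: lighter water underlies denser water.

167–233 m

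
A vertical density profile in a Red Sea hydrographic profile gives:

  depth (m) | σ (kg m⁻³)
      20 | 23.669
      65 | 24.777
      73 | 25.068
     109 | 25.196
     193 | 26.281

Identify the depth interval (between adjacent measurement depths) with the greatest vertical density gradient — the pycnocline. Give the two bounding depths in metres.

Compute the density gradient over each adjacent pair:
  20–65 m: Δρ/Δz = 1.108/45 = 0.025 kg m⁻⁴
  65–73 m: Δρ/Δz = 0.291/8 = 0.036 kg m⁻⁴
  73–109 m: Δρ/Δz = 0.128/36 = 3.6 × 10⁻³ kg m⁻⁴
  109–193 m: Δρ/Δz = 1.085/84 = 0.013 kg m⁻⁴
The largest gradient is in the 65–73 m interval — the pycnocline.

65–73 m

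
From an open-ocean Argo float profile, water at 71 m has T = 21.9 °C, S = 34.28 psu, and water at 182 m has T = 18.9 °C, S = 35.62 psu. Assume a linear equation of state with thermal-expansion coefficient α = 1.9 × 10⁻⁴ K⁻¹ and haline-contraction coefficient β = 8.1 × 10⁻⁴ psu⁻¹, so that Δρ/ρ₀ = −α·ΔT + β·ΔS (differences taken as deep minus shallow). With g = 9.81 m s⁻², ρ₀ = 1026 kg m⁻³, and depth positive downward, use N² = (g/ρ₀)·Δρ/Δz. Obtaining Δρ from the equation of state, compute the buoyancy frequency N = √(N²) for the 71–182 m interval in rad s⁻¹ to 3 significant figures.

0.0121 rad s⁻¹

ΔT = -3.0 K, ΔS = +1.34 psu (deep − shallow).
Δρ/ρ₀ = −αΔT + βΔS = 5.70 × 10⁻⁴ + 1.0854 × 10⁻³ = 1.6554 × 10⁻³, so Δρ ≈ 1.698 kg m⁻³.
N² = (g/ρ₀)·Δρ/Δz = g·(Δρ/ρ₀)/Δz = 9.81 × 1.6554 × 10⁻³ / 111 = 1.4630 × 10⁻⁴ s⁻².
N = √(1.4630 × 10⁻⁴) = 0.012095 rad s⁻¹ ≈ 0.0121 rad s⁻¹.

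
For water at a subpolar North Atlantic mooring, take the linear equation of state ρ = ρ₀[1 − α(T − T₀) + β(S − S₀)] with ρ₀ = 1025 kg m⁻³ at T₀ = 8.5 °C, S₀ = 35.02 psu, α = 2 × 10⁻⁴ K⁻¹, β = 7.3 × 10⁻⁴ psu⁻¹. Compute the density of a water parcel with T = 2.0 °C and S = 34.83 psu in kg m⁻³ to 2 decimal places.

1026.19 kg m⁻³

T − T₀ = -6.5 K, S − S₀ = -0.19 psu.
Bracket = 1 − α·(-6.5) + β·(-0.19) = 1 + (1.1613 × 10⁻³) = 1.0011613.
ρ = 1025 × 1.0011613 = 1026.19 kg m⁻³.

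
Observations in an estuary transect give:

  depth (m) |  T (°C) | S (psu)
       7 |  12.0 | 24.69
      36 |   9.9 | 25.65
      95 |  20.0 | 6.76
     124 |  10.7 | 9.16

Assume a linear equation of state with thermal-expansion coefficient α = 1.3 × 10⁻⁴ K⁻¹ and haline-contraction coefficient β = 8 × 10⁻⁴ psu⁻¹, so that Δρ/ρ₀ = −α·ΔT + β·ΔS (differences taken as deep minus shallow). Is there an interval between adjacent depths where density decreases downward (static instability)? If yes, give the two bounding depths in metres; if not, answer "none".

36–95 m

Evaluate Δρ/ρ₀ = −αΔT + βΔS across each adjacent pair:
  7–36 m: −αΔT+βΔS = −(1.3 × 10⁻⁴)(-2.1)+(8 × 10⁻⁴)(+0.96) = 1.0 × 10⁻³ → stable
  36–95 m: −αΔT+βΔS = −(1.3 × 10⁻⁴)(+10.1)+(8 × 10⁻⁴)(-18.89) = -0.016 → UNSTABLE
  95–124 m: −αΔT+βΔS = −(1.3 × 10⁻⁴)(-9.3)+(8 × 10⁻⁴)(+2.40) = 3.1 × 10⁻³ → stable
The 36–95 m interval has Δρ < 0: lighter water underlies denser water.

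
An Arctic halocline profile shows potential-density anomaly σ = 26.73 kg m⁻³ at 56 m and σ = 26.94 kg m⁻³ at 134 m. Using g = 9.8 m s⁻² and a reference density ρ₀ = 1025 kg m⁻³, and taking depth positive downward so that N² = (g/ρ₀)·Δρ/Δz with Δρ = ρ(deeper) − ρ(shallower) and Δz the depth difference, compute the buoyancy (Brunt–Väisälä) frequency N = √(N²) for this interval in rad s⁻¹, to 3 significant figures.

Δρ = 1026.94 − 1026.73 = 0.21 kg m⁻³ over Δz = 134 − 56 = 78 m.
N² = (9.8/1025) × (0.21/78) = 2.5741 × 10⁻⁵ s⁻².
N = √(2.5741 × 10⁻⁵) = 5.0736 × 10⁻³ rad s⁻¹ ≈ 5.07 × 10⁻³ rad s⁻¹.

5.07 × 10⁻³ rad s⁻¹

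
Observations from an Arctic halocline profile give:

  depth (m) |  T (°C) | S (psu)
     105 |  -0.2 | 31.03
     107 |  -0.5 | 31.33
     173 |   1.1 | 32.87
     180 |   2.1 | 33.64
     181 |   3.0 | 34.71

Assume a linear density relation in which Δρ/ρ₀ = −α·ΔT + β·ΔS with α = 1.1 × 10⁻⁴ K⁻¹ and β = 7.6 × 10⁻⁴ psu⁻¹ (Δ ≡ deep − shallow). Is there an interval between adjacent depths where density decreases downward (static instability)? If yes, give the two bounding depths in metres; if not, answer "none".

Evaluate Δρ/ρ₀ = −αΔT + βΔS across each adjacent pair:
  105–107 m: −αΔT+βΔS = −(1.1 × 10⁻⁴)(-0.3)+(7.6 × 10⁻⁴)(+0.30) = 2.6 × 10⁻⁴ → stable
  107–173 m: −αΔT+βΔS = −(1.1 × 10⁻⁴)(+1.6)+(7.6 × 10⁻⁴)(+1.54) = 9.9 × 10⁻⁴ → stable
  173–180 m: −αΔT+βΔS = −(1.1 × 10⁻⁴)(+1.0)+(7.6 × 10⁻⁴)(+0.77) = 4.8 × 10⁻⁴ → stable
  180–181 m: −αΔT+βΔS = −(1.1 × 10⁻⁴)(+0.9)+(7.6 × 10⁻⁴)(+1.07) = 7.1 × 10⁻⁴ → stable
Every interval has Δρ > 0: the column is stably stratified throughout.

none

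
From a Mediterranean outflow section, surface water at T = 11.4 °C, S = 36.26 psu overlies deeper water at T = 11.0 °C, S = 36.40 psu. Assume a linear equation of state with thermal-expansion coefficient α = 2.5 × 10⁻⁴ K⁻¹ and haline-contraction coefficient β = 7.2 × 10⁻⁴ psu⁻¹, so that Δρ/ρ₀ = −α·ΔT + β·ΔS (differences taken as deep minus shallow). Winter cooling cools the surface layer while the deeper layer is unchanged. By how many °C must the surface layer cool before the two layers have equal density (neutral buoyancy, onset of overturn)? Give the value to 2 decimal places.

0.80 °C

Neutral buoyancy requires Δρ = 0, i.e. −α(T_deep − T_surf′) + β(S_deep − S_surf) = 0.
T_surf′ = T_deep − (β/α)·ΔS = 11.0 − (7.2 × 10⁻⁴/2.5 × 10⁻⁴)·(+0.14) = 10.5968 °C.
Cooling required: 11.4 − (10.5968) = 0.8032 °C.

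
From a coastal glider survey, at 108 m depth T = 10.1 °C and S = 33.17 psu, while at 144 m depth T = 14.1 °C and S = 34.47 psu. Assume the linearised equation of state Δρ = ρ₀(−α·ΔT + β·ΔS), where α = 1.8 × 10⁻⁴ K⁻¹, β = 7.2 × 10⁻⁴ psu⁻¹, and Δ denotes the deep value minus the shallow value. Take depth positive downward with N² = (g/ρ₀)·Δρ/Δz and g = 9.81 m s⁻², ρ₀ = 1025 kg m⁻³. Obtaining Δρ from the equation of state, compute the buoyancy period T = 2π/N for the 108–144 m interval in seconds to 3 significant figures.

819 s

ΔT = +4.0 K, ΔS = +1.30 psu (deep − shallow).
Δρ/ρ₀ = −αΔT + βΔS = -7.20 × 10⁻⁴ + 9.36 × 10⁻⁴ = 2.16 × 10⁻⁴, so Δρ ≈ 0.2214 kg m⁻³.
N² = (g/ρ₀)·Δρ/Δz = g·(Δρ/ρ₀)/Δz = 9.81 × 2.16 × 10⁻⁴ / 36 = 5.8860 × 10⁻⁵ s⁻².
N = √(5.8860 × 10⁻⁵) = 7.6720 × 10⁻³ rad s⁻¹ → T = 2π/N = 818.98 s ≈ 819 s.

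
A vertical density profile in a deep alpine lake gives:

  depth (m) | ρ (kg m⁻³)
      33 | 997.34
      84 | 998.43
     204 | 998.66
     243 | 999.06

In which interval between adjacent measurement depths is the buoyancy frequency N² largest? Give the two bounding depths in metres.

Compute the density gradient over each adjacent pair:
  33–84 m: Δρ/Δz = 1.09/51 = 0.021 kg m⁻⁴
  84–204 m: Δρ/Δz = 0.23/120 = 1.9 × 10⁻³ kg m⁻⁴
  204–243 m: Δρ/Δz = 0.40/39 = 0.010 kg m⁻⁴
The largest gradient is in the 33–84 m interval — the pycnocline.

33–84 m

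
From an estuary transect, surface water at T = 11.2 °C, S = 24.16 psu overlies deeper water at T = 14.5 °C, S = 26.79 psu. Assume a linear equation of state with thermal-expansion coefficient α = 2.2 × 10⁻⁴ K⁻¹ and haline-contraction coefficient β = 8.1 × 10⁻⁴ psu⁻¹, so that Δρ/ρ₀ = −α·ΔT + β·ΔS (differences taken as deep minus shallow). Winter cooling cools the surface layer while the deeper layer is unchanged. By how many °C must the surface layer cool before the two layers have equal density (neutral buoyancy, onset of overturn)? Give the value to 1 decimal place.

Neutral buoyancy requires Δρ = 0, i.e. −α(T_deep − T_surf′) + β(S_deep − S_surf) = 0.
T_surf′ = T_deep − (β/α)·ΔS = 14.5 − (8.1 × 10⁻⁴/2.2 × 10⁻⁴)·(+2.63) = 4.817 °C.
Cooling required: 11.2 − (4.817) = 6.383 °C.

6.4 °C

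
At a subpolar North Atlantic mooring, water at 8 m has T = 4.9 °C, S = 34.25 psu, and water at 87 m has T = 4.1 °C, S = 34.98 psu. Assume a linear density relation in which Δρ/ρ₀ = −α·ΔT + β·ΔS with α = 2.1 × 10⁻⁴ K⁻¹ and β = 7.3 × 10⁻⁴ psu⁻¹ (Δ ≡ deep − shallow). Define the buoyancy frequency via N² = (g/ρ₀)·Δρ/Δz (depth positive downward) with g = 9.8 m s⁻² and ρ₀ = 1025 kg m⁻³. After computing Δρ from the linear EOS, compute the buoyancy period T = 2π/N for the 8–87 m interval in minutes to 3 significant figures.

ΔT = -0.8 K, ΔS = +0.73 psu (deep − shallow).
Δρ/ρ₀ = −αΔT + βΔS = 1.68 × 10⁻⁴ + 5.329 × 10⁻⁴ = 7.009 × 10⁻⁴, so Δρ ≈ 0.7184 kg m⁻³.
N² = (g/ρ₀)·Δρ/Δz = g·(Δρ/ρ₀)/Δz = 9.8 × 7.009 × 10⁻⁴ / 79 = 8.6947 × 10⁻⁵ s⁻².
N = √(8.6947 × 10⁻⁵) = 9.3245 × 10⁻³ rad s⁻¹ → T = 2π/N = 673.84 s = 11.231 min ≈ 11.2 min.

11.2 min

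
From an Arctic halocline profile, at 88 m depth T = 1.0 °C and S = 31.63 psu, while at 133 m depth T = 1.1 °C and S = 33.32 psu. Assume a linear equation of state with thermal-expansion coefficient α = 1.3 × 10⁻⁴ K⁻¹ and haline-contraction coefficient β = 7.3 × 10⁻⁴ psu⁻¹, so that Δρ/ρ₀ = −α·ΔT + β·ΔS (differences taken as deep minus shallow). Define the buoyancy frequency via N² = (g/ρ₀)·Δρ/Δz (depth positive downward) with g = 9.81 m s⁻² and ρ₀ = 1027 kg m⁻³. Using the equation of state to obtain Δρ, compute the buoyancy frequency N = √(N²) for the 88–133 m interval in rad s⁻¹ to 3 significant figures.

0.0163 rad s⁻¹

ΔT = +0.1 K, ΔS = +1.69 psu (deep − shallow).
Δρ/ρ₀ = −αΔT + βΔS = -1.30 × 10⁻⁵ + 1.2337 × 10⁻³ = 1.2207 × 10⁻³, so Δρ ≈ 1.254 kg m⁻³.
N² = (g/ρ₀)·Δρ/Δz = g·(Δρ/ρ₀)/Δz = 9.81 × 1.2207 × 10⁻³ / 45 = 2.6611 × 10⁻⁴ s⁻².
N = √(2.6611 × 10⁻⁴) = 0.016313 rad s⁻¹ ≈ 0.0163 rad s⁻¹.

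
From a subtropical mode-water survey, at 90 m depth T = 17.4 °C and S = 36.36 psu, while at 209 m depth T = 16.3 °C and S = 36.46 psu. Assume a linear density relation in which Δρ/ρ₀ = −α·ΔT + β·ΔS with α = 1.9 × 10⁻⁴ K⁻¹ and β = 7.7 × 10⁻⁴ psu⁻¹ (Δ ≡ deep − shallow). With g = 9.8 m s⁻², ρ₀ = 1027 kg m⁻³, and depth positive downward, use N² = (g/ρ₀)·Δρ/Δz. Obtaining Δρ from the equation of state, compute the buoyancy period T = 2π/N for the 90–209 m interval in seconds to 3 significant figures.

ΔT = -1.1 K, ΔS = +0.10 psu (deep − shallow).
Δρ/ρ₀ = −αΔT + βΔS = 2.09 × 10⁻⁴ + 7.70 × 10⁻⁵ = 2.86 × 10⁻⁴, so Δρ ≈ 0.2937 kg m⁻³.
N² = (g/ρ₀)·Δρ/Δz = g·(Δρ/ρ₀)/Δz = 9.8 × 2.86 × 10⁻⁴ / 119 = 2.3553 × 10⁻⁵ s⁻².
N = √(2.3553 × 10⁻⁵) = 4.8531 × 10⁻³ rad s⁻¹ → T = 2π/N = 1.2947 × 10³ s ≈ 1.29 × 10³ s.

1.29 × 10³ s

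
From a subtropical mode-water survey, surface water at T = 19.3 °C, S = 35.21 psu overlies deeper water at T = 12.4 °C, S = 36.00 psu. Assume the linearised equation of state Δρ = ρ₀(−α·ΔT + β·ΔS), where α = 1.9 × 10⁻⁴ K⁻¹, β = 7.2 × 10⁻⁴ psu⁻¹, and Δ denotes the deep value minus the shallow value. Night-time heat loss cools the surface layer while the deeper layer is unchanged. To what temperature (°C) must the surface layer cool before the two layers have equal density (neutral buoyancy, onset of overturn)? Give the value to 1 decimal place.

9.4 °C

Neutral buoyancy requires Δρ = 0, i.e. −α(T_deep − T_surf′) + β(S_deep − S_surf) = 0.
T_surf′ = T_deep − (β/α)·ΔS = 12.4 − (7.2 × 10⁻⁴/1.9 × 10⁻⁴)·(+0.79) = 9.406 °C.
Cooling required: 19.3 − (9.406) = 9.894 °C.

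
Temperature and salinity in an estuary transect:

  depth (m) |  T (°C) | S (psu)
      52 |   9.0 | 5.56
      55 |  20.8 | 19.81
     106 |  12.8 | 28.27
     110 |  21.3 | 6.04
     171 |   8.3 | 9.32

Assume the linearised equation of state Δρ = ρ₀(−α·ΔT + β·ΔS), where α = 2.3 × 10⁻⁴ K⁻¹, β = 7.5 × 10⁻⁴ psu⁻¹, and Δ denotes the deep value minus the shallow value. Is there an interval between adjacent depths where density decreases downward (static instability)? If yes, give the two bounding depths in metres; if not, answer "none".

106–110 m

Evaluate Δρ/ρ₀ = −αΔT + βΔS across each adjacent pair:
  52–55 m: −αΔT+βΔS = −(2.3 × 10⁻⁴)(+11.8)+(7.5 × 10⁻⁴)(+14.25) = 8.0 × 10⁻³ → stable
  55–106 m: −αΔT+βΔS = −(2.3 × 10⁻⁴)(-8.0)+(7.5 × 10⁻⁴)(+8.46) = 8.2 × 10⁻³ → stable
  106–110 m: −αΔT+βΔS = −(2.3 × 10⁻⁴)(+8.5)+(7.5 × 10⁻⁴)(-22.23) = -0.019 → UNSTABLE
  110–171 m: −αΔT+βΔS = −(2.3 × 10⁻⁴)(-13.0)+(7.5 × 10⁻⁴)(+3.28) = 5.4 × 10⁻³ → stable
The 106–110 m interval has Δρ < 0: lighter water underlies denser water.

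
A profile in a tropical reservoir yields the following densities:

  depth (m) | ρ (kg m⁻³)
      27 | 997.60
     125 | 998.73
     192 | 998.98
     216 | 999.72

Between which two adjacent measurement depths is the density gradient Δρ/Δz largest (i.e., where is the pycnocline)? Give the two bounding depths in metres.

Compute the density gradient over each adjacent pair:
  27–125 m: Δρ/Δz = 1.13/98 = 0.012 kg m⁻⁴
  125–192 m: Δρ/Δz = 0.25/67 = 3.7 × 10⁻³ kg m⁻⁴
  192–216 m: Δρ/Δz = 0.74/24 = 0.031 kg m⁻⁴
The largest gradient is in the 192–216 m interval — the pycnocline.

192–216 m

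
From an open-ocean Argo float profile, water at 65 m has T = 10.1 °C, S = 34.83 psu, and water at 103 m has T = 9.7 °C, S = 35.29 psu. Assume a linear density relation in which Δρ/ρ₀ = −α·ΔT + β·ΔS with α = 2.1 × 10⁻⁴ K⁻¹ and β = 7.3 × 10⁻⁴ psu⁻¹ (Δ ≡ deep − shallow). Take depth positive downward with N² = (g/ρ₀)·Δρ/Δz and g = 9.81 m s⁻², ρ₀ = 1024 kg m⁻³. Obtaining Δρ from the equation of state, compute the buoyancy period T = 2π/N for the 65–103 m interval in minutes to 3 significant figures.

ΔT = -0.4 K, ΔS = +0.46 psu (deep − shallow).
Δρ/ρ₀ = −αΔT + βΔS = 8.40 × 10⁻⁵ + 3.358 × 10⁻⁴ = 4.198 × 10⁻⁴, so Δρ ≈ 0.4299 kg m⁻³.
N² = (g/ρ₀)·Δρ/Δz = g·(Δρ/ρ₀)/Δz = 9.81 × 4.198 × 10⁻⁴ / 38 = 1.0837 × 10⁻⁴ s⁻².
N = √(1.0837 × 10⁻⁴) = 0.010410 rad s⁻¹ → T = 2π/N = 603.57 s = 10.060 min ≈ 10.1 min.

10.1 min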